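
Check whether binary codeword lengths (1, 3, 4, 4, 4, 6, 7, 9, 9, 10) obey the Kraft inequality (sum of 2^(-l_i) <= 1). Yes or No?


Kraft sum = sum(2^(-l_i)) = 0.8408, need <= 1. Result: satisfied (a binary prefix-free code with these lengths exists)

Yes


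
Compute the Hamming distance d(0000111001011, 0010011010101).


Count differing positions: . . ^ . ^ . . . ^ ^ ^ ^ . = 6 differences

6


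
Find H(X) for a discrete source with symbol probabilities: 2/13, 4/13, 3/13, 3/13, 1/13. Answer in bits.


H = -sum(p_i * log2(p_i)). Terms: -(2/13)*log2(2/13) = 0.415452; -(4/13)*log2(4/13) = 0.523212; -(3/13)*log2(3/13) = 0.488187; -(3/13)*log2(3/13) = 0.488187; -(1/13)*log2(1/13) = 0.284649. H = 0.415452 + 0.523212 + 0.488187 + 0.488187 + 0.284649 = 2.1997

2.1997 bits


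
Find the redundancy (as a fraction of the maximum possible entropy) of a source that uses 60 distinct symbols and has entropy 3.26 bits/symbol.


H_max = log2(K) = log2(60) = 5.9069 bits/symbol. Redundancy = 1 - H/H_max = 1 - 3.26/5.9069 = 1 - 0.5519 = 0.4481

0.4481


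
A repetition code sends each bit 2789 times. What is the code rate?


Rate = k/n = 1/2789

1/2789


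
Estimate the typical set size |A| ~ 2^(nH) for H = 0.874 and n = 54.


log2|A_typical| = nH = 54 * 0.874 = 47.196, so |A_typical| ~ 2^47.196 = 1.612e+14

1.612e+14


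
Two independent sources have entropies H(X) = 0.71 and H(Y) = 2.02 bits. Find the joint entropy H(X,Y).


For independent variables, H(X,Y) = H(X) + H(Y) = 0.71 + 2.02 = 2.73

2.73 bits


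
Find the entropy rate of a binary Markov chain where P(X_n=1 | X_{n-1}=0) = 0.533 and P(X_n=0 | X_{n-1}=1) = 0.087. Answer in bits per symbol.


Stationary distribution: pi_0 = p10/(p01+p10) = 0.1403, pi_1 = 0.8597. Entropy rate H' = pi_0*H(p01) + pi_1*H(p10) = 0.1403*0.9969 + 0.8597*0.4264 = 0.5064

0.5064 bits/symbol


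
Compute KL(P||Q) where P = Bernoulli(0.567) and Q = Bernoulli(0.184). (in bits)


KL = p*log2(p/q) + (1-p)*log2((1-p)/(1-q)) = 0.567*log2(0.567/0.184) + 0.433*log2(0.433/0.816) = 0.5248

0.5248 bits


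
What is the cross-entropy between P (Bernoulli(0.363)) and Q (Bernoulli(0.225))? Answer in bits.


H(P,Q) = -p*log2(q) - (1-p)*log2(1-q). -0.363*log2(0.225) = 0.781177; -0.637*log2(0.775) = 0.234245. H(P,Q) = 0.781177 + 0.234245 = 1.0154

1.0154 bits


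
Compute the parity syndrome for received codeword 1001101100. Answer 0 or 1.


Syndrome = XOR of all bits = 1 XOR 0 XOR 0 XOR 1 XOR 1 XOR 0 XOR 1 XOR 1 XOR 0 XOR 0 = 1

1


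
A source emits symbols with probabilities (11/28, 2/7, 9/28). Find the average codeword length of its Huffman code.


Huffman construction (repeatedly merge the two least-probable nodes; each merge adds 1 bit to every symbol beneath it): 2/7 + 9/28 = 17/28; 11/28 + 17/28 = 1. Resulting codeword lengths (in the order the probabilities were given): (1, 2, 2). L_avg = sum(p_i * l_i) = 11/28*1 + 2/7*2 + 9/28*2 = 45/28 = 1.6071

1.6071 bits


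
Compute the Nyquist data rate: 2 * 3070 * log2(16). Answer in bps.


Rate = 2 * B * log2(M) = 2 * 3070 * 4.0 = 24560.0

24560.0 bps


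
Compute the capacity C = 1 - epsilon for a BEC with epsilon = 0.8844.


C = 1 - epsilon = 1 - 0.8844 = 0.1156

0.1156 bits


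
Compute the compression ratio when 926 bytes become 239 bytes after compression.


Ratio = original / compressed = 926 / 239 = 3.8745

3.8745


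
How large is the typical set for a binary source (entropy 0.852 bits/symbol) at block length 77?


log2|A_typical| = nH = 77 * 0.852 = 65.604, so |A_typical| ~ 2^65.604 = 5.608e+19

5.608e+19


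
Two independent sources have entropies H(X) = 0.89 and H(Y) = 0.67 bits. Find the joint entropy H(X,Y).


For independent variables, H(X,Y) = H(X) + H(Y) = 0.89 + 0.67 = 1.56

1.56 bits


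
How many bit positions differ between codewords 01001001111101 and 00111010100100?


Count differing positions: . ^ ^ ^ . . ^ ^ . ^ ^ . . ^ = 8 differences

8


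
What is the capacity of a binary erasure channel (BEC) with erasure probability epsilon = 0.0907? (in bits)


C = 1 - epsilon = 1 - 0.0907 = 0.9093

0.9093 bits


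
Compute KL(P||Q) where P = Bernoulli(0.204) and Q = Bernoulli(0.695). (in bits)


KL = p*log2(p/q) + (1-p)*log2((1-p)/(1-q)) = 0.204*log2(0.204/0.695) + 0.796*log2(0.796/0.305) = 0.7409

0.7409 bits


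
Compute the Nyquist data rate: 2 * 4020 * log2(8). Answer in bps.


Rate = 2 * B * log2(M) = 2 * 4020 * 3.0 = 24120.0

24120.0 bps


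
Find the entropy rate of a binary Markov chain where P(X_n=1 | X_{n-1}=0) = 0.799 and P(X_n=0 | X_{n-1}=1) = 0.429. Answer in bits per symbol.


Stationary distribution: pi_0 = p10/(p01+p10) = 0.3493, pi_1 = 0.6507. Entropy rate H' = pi_0*H(p01) + pi_1*H(p10) = 0.3493*0.7239 + 0.6507*0.9854 = 0.8941

0.8941 bits/symbol


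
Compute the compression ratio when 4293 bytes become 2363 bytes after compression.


Ratio = original / compressed = 4293 / 2363 = 1.8168

1.8168


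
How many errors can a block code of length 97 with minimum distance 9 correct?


Correction capability = floor((d-1)/2) = floor((9-1)/2) = 4

4 errors


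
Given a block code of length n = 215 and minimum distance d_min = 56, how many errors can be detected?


Detection capability = d_min - 1 = 56 - 1 = 55

55 errors


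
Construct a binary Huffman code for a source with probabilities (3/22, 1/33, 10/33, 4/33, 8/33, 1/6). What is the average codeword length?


Huffman construction (repeatedly merge the two least-probable nodes; each merge adds 1 bit to every symbol beneath it): 1/33 + 4/33 = 5/33; 3/22 + 5/33 = 19/66; 1/6 + 8/33 = 9/22; 19/66 + 10/33 = 13/22; 9/22 + 13/22 = 1. Resulting codeword lengths (in the order the probabilities were given): (3, 4, 2, 4, 2, 2). L_avg = sum(p_i * l_i) = 3/22*3 + 1/33*4 + 10/33*2 + 4/33*4 + 8/33*2 + 1/6*2 = 161/66 = 2.4394

2.4394 bits


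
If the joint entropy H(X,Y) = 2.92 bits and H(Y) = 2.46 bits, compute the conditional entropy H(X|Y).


H(X|Y) = H(X,Y) - H(Y) = 2.92 - 2.46 = 0.46

0.46 bits


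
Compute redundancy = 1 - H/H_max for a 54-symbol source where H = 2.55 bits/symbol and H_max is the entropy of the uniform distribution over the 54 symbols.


H_max = log2(K) = log2(54) = 5.7549 bits/symbol. Redundancy = 1 - H/H_max = 1 - 2.55/5.7549 = 1 - 0.4431 = 0.5569

0.5569


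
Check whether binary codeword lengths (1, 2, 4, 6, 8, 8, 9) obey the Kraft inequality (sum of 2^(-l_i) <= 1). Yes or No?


Kraft sum = sum(2^(-l_i)) = 0.8379, need <= 1. Result: satisfied (a binary prefix-free code with these lengths exists)

Yes


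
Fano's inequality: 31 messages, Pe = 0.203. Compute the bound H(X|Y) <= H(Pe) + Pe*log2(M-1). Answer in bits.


H(Pe) = -Pe*log2(Pe) - (1-Pe)*log2(1-Pe) = -0.203*log2(0.203) - 0.797*log2(0.797) = 0.466991 + 0.260897 = 0.7279. Pe*log2(M-1) = 0.203*log2(30) = 0.996099. Bound = H(Pe) + Pe*log2(M-1) = 0.466991 + 0.260897 + 0.996099 = 1.724

1.724 bits


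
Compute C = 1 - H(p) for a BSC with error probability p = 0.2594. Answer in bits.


H(p) = -p*log2(p) - (1-p)*log2(1-p) = -0.2594*log2(0.2594) - 0.7406*log2(0.7406) = 0.504987 + 0.320853 = 0.8258. C = 1 - H(p) = 1 - 0.8258 = 0.1742

0.1742 bits


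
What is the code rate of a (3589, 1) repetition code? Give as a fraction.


Rate = k/n = 1/3589

1/3589


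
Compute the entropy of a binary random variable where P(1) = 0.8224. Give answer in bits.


H = -p*log2(p) - (1-p)*log2(1-p). -0.8224*log2(0.8224) = 0.231989; -0.1776*log2(0.1776) = 0.442809. H = 0.231989 + 0.442809 = 0.6748

0.6748 bits


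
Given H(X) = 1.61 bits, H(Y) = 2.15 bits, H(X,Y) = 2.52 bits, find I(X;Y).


I(X;Y) = H(X) + H(Y) - H(X,Y) = 1.61 + 2.15 - 2.52 = 1.24

1.24 bits


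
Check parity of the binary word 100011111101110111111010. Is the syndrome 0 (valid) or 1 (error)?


Syndrome = XOR of all bits = 1 XOR 0 XOR 0 XOR 0 XOR 1 XOR 1 XOR 1 XOR 1 XOR 1 XOR 1 XOR 0 XOR 1 XOR 1 XOR 1 XOR 0 XOR 1 XOR 1 XOR 1 XOR 1 XOR 1 XOR 1 XOR 0 XOR 1 XOR 0 = 1

1


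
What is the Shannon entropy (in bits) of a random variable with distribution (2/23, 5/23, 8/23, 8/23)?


H = -sum(p_i * log2(p_i)). Terms: -(2/23)*log2(2/23) = 0.306397; -(5/23)*log2(5/23) = 0.478616; -(8/23)*log2(8/23) = 0.529935; -(8/23)*log2(8/23) = 0.529935. H = 0.306397 + 0.478616 + 0.529935 + 0.529935 = 1.8449

1.8449 bits


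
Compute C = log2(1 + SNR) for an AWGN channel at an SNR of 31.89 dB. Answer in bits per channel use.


SNR_linear = 10^(31.89/10) = 1545.2544; C = log2(1 + SNR_linear) = log2(1 + 1545.2544) = 10.5946

10.5946 bits/channel use


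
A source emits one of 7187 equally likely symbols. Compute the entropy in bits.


H = log2(n) = log2(7187) = 12.8112

12.8112 bits


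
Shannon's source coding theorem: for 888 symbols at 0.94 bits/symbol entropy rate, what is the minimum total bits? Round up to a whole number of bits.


Minimum bits >= n * H = 888 * 0.94 = 834.72, rounded up to a whole number of bits = 835

835 bits


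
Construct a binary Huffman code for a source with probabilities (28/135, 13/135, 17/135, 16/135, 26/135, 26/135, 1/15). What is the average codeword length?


Huffman construction (repeatedly merge the two least-probable nodes; each merge adds 1 bit to every symbol beneath it): 1/15 + 13/135 = 22/135; 16/135 + 17/135 = 11/45; 22/135 + 26/135 = 16/45; 26/135 + 28/135 = 2/5; 11/45 + 16/45 = 3/5; 2/5 + 3/5 = 1. Resulting codeword lengths (in the order the probabilities were given): (2, 4, 3, 3, 3, 2, 4). L_avg = sum(p_i * l_i) = 28/135*2 + 13/135*4 + 17/135*3 + 16/135*3 + 26/135*3 + 26/135*2 + 1/15*4 = 373/135 = 2.763

2.763 bits


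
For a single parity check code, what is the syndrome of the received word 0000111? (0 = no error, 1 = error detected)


Syndrome = XOR of all bits = 0 XOR 0 XOR 0 XOR 0 XOR 1 XOR 1 XOR 1 = 1

1


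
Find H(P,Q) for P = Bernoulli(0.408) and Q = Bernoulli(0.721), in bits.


H(P,Q) = -p*log2(q) - (1-p)*log2(1-q). -0.408*log2(0.721) = 0.192547; -0.592*log2(0.279) = 1.090264. H(P,Q) = 0.192547 + 1.090264 = 1.2828

1.2828 bits


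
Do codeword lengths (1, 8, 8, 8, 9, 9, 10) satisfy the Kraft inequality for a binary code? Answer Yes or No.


Kraft sum = sum(2^(-l_i)) = 0.5166, need <= 1. Result: satisfied (a binary prefix-free code with these lengths exists)

Yes


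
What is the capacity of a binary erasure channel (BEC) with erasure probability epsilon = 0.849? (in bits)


C = 1 - epsilon = 1 - 0.849 = 0.151

0.151 bits


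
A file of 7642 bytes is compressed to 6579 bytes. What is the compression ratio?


Ratio = original / compressed = 7642 / 6579 = 1.1616

1.1616


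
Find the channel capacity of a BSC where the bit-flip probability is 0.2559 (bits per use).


H(p) = -p*log2(p) - (1-p)*log2(1-p) = -0.2559*log2(0.2559) - 0.7441*log2(0.7441) = 0.503188 + 0.317308 = 0.8205. C = 1 - H(p) = 1 - 0.8205 = 0.1795

0.1795 bits


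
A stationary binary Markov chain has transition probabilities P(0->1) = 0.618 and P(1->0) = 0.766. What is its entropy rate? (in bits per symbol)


Stationary distribution: pi_0 = p10/(p01+p10) = 0.5535, pi_1 = 0.4465. Entropy rate H' = pi_0*H(p01) + pi_1*H(p10) = 0.5535*0.9594 + 0.4465*0.7849 = 0.8815

0.8815 bits/symbol


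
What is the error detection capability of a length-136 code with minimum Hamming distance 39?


Detection capability = d_min - 1 = 39 - 1 = 38

38 errors


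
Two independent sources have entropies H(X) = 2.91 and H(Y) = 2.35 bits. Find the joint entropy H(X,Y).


For independent variables, H(X,Y) = H(X) + H(Y) = 2.91 + 2.35 = 5.26

5.26 bits


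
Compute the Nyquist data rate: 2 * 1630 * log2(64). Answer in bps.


Rate = 2 * B * log2(M) = 2 * 1630 * 6.0 = 19560.0

19560.0 bps


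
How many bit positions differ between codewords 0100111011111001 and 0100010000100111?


Count differing positions: . . . . ^ . ^ . ^ ^ . ^ ^ ^ ^ . = 8 differences

8


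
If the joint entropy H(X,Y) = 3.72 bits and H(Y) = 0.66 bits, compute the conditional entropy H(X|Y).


H(X|Y) = H(X,Y) - H(Y) = 3.72 - 0.66 = 3.06

3.06 bits


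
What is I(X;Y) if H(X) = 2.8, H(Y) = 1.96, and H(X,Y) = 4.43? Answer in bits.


I(X;Y) = H(X) + H(Y) - H(X,Y) = 2.8 + 1.96 - 4.43 = 0.33

0.33 bits


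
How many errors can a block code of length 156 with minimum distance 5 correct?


Correction capability = floor((d-1)/2) = floor((5-1)/2) = 2

2 errors


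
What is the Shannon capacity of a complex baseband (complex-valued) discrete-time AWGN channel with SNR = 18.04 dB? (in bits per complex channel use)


SNR_linear = 10^(18.04/10) = 63.6796; C = log2(1 + SNR_linear) = log2(1 + 63.6796) = 6.0152

6.0152 bits/channel use


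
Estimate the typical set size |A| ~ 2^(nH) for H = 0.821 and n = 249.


log2|A_typical| = nH = 249 * 0.821 = 204.429, so |A_typical| ~ 2^204.429 = 3.461e+61

3.461e+61


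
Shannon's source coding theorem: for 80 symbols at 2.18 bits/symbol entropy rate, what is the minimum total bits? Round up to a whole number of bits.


Minimum bits >= n * H = 80 * 2.18 = 174.4, rounded up to a whole number of bits = 175

175 bits


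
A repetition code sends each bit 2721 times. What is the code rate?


Rate = k/n = 1/2721

1/2721


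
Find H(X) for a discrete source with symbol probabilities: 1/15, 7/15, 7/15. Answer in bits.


H = -sum(p_i * log2(p_i)). Terms: -(1/15)*log2(1/15) = 0.260459; -(7/15)*log2(7/15) = 0.513117; -(7/15)*log2(7/15) = 0.513117. H = 0.260459 + 0.513117 + 0.513117 = 1.2867

1.2867 bits


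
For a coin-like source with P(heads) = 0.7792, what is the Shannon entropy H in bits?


H = -p*log2(p) - (1-p)*log2(1-p). -0.7792*log2(0.7792) = 0.280461; -0.2208*log2(0.2208) = 0.481165. H = 0.280461 + 0.481165 = 0.7616

0.7616 bits


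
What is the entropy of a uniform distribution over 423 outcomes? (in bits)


H = log2(n) = log2(423) = 8.7245

8.7245 bits


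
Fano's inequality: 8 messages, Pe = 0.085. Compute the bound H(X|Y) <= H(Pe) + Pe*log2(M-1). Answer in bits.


H(Pe) = -Pe*log2(Pe) - (1-Pe)*log2(1-Pe) = -0.085*log2(0.085) - 0.915*log2(0.915) = 0.302293 + 0.117263 = 0.4196. Pe*log2(M-1) = 0.085*log2(7) = 0.238625. Bound = H(Pe) + Pe*log2(M-1) = 0.302293 + 0.117263 + 0.238625 = 0.6582

0.6582 bits


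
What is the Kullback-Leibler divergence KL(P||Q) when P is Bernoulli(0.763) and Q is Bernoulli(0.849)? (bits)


KL = p*log2(p/q) + (1-p)*log2((1-p)/(1-q)) = 0.763*log2(0.763/0.849) + 0.237*log2(0.237/0.151) = 0.0366

0.0366 bits


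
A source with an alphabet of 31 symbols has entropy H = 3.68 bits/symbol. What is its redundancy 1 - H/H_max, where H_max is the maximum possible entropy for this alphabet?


H_max = log2(K) = log2(31) = 4.9542 bits/symbol. Redundancy = 1 - H/H_max = 1 - 3.68/4.9542 = 1 - 0.7428 = 0.2572

0.2572


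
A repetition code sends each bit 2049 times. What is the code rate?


Rate = k/n = 1/2049

1/2049


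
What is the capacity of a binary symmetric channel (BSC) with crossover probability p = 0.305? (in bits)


H(p) = -p*log2(p) - (1-p)*log2(1-p) = -0.305*log2(0.305) - 0.695*log2(0.695) = 0.522501 + 0.364816 = 0.8873. C = 1 - H(p) = 1 - 0.8873 = 0.1127

0.1127 bits


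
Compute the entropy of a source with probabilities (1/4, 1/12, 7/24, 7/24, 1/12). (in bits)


H = -sum(p_i * log2(p_i)). Terms: -(1/4)*log2(1/4) = 0.500000; -(1/12)*log2(1/12) = 0.298747; -(7/24)*log2(7/24) = 0.518469; -(7/24)*log2(7/24) = 0.518469; -(1/12)*log2(1/12) = 0.298747. H = 0.500000 + 0.298747 + 0.518469 + 0.518469 + 0.298747 = 2.1344

2.1344 bits


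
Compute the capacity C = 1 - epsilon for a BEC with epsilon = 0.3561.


C = 1 - epsilon = 1 - 0.3561 = 0.6439

0.6439 bits


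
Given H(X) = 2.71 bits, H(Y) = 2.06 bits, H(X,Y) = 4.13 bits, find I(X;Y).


I(X;Y) = H(X) + H(Y) - H(X,Y) = 2.71 + 2.06 - 4.13 = 0.64

0.64 bits


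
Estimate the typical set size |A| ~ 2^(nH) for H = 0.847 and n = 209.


log2|A_typical| = nH = 209 * 0.847 = 177.023, so |A_typical| ~ 2^177.023 = 1.946e+53

1.946e+53


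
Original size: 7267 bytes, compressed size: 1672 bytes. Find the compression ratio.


Ratio = original / compressed = 7267 / 1672 = 4.3463

4.3463


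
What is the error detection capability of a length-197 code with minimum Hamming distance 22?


Detection capability = d_min - 1 = 22 - 1 = 21

21 errors


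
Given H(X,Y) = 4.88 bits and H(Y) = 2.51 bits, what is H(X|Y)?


H(X|Y) = H(X,Y) - H(Y) = 4.88 - 2.51 = 2.37

2.37 bits


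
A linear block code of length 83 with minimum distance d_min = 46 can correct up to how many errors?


Correction capability = floor((d-1)/2) = floor((46-1)/2) = 22

22 errors


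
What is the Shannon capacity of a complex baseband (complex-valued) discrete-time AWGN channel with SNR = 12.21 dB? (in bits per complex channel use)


SNR_linear = 10^(12.21/10) = 16.6341; C = log2(1 + SNR_linear) = log2(1 + 16.6341) = 4.1403

4.1403 bits/channel use


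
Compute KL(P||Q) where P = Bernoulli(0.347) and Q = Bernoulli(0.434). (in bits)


KL = p*log2(p/q) + (1-p)*log2((1-p)/(1-q)) = 0.347*log2(0.347/0.434) + 0.653*log2(0.653/0.566) = 0.0227

0.0227 bits


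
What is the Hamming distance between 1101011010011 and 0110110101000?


Count differing positions: ^ . ^ ^ ^ . ^ ^ ^ ^ . ^ ^ = 10 differences

10


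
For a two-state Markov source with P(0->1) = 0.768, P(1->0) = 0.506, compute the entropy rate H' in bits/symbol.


Stationary distribution: pi_0 = p10/(p01+p10) = 0.3972, pi_1 = 0.6028. Entropy rate H' = pi_0*H(p01) + pi_1*H(p10) = 0.3972*0.7815 + 0.6028*0.9999 = 0.9131

0.9131 bits/symbol


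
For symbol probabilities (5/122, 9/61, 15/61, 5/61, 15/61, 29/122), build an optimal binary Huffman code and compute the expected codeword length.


Huffman construction (repeatedly merge the two least-probable nodes; each merge adds 1 bit to every symbol beneath it): 5/122 + 5/61 = 15/122; 15/122 + 9/61 = 33/122; 29/122 + 15/61 = 59/122; 15/61 + 33/122 = 63/122; 59/122 + 63/122 = 1. Resulting codeword lengths (in the order the probabilities were given): (4, 3, 2, 4, 2, 2). L_avg = sum(p_i * l_i) = 5/122*4 + 9/61*3 + 15/61*2 + 5/61*4 + 15/61*2 + 29/122*2 = 146/61 = 2.3934

2.3934 bits


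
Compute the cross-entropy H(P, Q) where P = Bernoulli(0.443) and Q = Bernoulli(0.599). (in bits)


H(P,Q) = -p*log2(q) - (1-p)*log2(1-q). -0.443*log2(0.599) = 0.327542; -0.557*log2(0.401) = 0.734308. H(P,Q) = 0.327542 + 0.734308 = 1.0618

1.0618 bits


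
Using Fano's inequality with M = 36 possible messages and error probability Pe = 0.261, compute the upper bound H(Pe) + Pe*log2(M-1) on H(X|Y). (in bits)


H(Pe) = -Pe*log2(Pe) - (1-Pe)*log2(1-Pe) = -0.261*log2(0.261) - 0.739*log2(0.739) = 0.505786 + 0.322465 = 0.8283. Pe*log2(M-1) = 0.261*log2(35) = 1.338743. Bound = H(Pe) + Pe*log2(M-1) = 0.505786 + 0.322465 + 1.338743 = 2.167

2.167 bits


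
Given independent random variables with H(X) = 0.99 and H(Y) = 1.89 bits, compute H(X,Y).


For independent variables, H(X,Y) = H(X) + H(Y) = 0.99 + 1.89 = 2.88

2.88 bits


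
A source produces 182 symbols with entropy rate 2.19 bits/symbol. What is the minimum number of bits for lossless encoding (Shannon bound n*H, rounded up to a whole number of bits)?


Minimum bits >= n * H = 182 * 2.19 = 398.58, rounded up to a whole number of bits = 399

399 bits


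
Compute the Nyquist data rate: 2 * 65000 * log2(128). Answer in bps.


Rate = 2 * B * log2(M) = 2 * 65000 * 7.0 = 910000.0

910000.0 bps


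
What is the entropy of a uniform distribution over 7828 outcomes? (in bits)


H = log2(n) = log2(7828) = 12.9344

12.9344 bits


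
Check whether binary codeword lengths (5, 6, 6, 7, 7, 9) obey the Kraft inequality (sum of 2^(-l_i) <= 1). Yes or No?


Kraft sum = sum(2^(-l_i)) = 0.0801, need <= 1. Result: satisfied (a binary prefix-free code with these lengths exists)

Yes


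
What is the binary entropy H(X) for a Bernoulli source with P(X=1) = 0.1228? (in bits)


H = -p*log2(p) - (1-p)*log2(1-p). -0.1228*log2(0.1228) = 0.371546; -0.8772*log2(0.8772) = 0.165810. H = 0.371546 + 0.165810 = 0.5374

0.5374 bits


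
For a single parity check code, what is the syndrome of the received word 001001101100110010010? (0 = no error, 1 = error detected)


Syndrome = XOR of all bits = 0 XOR 0 XOR 1 XOR 0 XOR 0 XOR 1 XOR 1 XOR 0 XOR 1 XOR 1 XOR 0 XOR 0 XOR 1 XOR 1 XOR 0 XOR 0 XOR 1 XOR 0 XOR 0 XOR 1 XOR 0 = 1

1


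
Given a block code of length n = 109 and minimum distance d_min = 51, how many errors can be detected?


Detection capability = d_min - 1 = 51 - 1 = 50

50 errors


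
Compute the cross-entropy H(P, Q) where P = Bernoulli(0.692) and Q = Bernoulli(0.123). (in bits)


H(P,Q) = -p*log2(q) - (1-p)*log2(1-q). -0.692*log2(0.123) = 2.092103; -0.308*log2(0.877) = 0.058320. H(P,Q) = 2.092103 + 0.058320 = 2.1504

2.1504 bits


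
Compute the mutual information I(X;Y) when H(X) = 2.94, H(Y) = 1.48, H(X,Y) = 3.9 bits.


I(X;Y) = H(X) + H(Y) - H(X,Y) = 2.94 + 1.48 - 3.9 = 0.52

0.52 bits


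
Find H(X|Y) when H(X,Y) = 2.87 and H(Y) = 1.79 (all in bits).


H(X|Y) = H(X,Y) - H(Y) = 2.87 - 1.79 = 1.08

1.08 bits


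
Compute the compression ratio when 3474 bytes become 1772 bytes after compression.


Ratio = original / compressed = 3474 / 1772 = 1.9605

1.9605


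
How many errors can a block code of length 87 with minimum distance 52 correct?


Correction capability = floor((d-1)/2) = floor((52-1)/2) = 25

25 errors


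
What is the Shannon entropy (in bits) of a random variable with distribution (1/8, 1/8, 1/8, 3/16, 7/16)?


H = -sum(p_i * log2(p_i)). Terms: -(1/8)*log2(1/8) = 0.375000; -(1/8)*log2(1/8) = 0.375000; -(1/8)*log2(1/8) = 0.375000; -(3/16)*log2(3/16) = 0.452820; -(7/16)*log2(7/16) = 0.521782. H = 0.375000 + 0.375000 + 0.375000 + 0.452820 + 0.521782 = 2.0996

2.0996 bits


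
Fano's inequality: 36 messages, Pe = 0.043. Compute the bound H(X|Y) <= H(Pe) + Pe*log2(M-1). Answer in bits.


H(Pe) = -Pe*log2(Pe) - (1-Pe)*log2(1-Pe) = -0.043*log2(0.043) - 0.957*log2(0.957) = 0.195199 + 0.060683 = 0.2559. Pe*log2(M-1) = 0.043*log2(35) = 0.220559. Bound = H(Pe) + Pe*log2(M-1) = 0.195199 + 0.060683 + 0.220559 = 0.4764

0.4764 bits


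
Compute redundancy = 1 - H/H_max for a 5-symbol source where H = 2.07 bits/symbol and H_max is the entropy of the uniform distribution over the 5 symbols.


H_max = log2(K) = log2(5) = 2.3219 bits/symbol. Redundancy = 1 - H/H_max = 1 - 2.07/2.3219 = 1 - 0.8915 = 0.1085

0.1085


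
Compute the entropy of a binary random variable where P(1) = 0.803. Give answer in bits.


H = -p*log2(p) - (1-p)*log2(1-p). -0.803*log2(0.803) = 0.254172; -0.197*log2(0.197) = 0.461715. H = 0.254172 + 0.461715 = 0.7159

0.7159 bits


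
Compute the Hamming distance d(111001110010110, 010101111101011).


Count differing positions: ^ . ^ ^ . . . . ^ ^ ^ ^ ^ . ^ = 9 differences

9


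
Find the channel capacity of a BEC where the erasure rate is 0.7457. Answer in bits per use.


C = 1 - epsilon = 1 - 0.7457 = 0.2543

0.2543 bits


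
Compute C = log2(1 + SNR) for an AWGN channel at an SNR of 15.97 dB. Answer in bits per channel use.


SNR_linear = 10^(15.97/10) = 39.5367; C = log2(1 + SNR_linear) = log2(1 + 39.5367) = 5.3412

5.3412 bits/channel use


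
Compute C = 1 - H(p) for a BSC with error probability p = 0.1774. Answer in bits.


H(p) = -p*log2(p) - (1-p)*log2(1-p) = -0.1774*log2(0.1774) - 0.8226*log2(0.8226) = 0.442599 + 0.231757 = 0.6744. C = 1 - H(p) = 1 - 0.6744 = 0.3256

0.3256 bits


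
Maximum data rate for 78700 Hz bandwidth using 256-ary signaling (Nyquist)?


Rate = 2 * B * log2(M) = 2 * 78700 * 8.0 = 1259200.0

1259200.0 bps


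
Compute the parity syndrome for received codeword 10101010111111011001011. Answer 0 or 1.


Syndrome = XOR of all bits = 1 XOR 0 XOR 1 XOR 0 XOR 1 XOR 0 XOR 1 XOR 0 XOR 1 XOR 1 XOR 1 XOR 1 XOR 1 XOR 1 XOR 0 XOR 1 XOR 1 XOR 0 XOR 0 XOR 1 XOR 0 XOR 1 XOR 1 = 1

1


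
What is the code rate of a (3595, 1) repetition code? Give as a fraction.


Rate = k/n = 1/3595

1/3595


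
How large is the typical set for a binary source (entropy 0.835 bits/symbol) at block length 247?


log2|A_typical| = nH = 247 * 0.835 = 206.245, so |A_typical| ~ 2^206.245 = 1.219e+62

1.219e+62


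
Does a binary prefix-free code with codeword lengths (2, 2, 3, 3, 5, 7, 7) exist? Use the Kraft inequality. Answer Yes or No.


Kraft sum = sum(2^(-l_i)) = 0.7969, need <= 1. Result: satisfied (a binary prefix-free code with these lengths exists)

Yes


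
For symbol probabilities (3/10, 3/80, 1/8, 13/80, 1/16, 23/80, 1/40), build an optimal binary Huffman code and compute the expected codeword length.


Huffman construction (repeatedly merge the two least-probable nodes; each merge adds 1 bit to every symbol beneath it): 1/40 + 3/80 = 1/16; 1/16 + 1/16 = 1/8; 1/8 + 1/8 = 1/4; 13/80 + 1/4 = 33/80; 23/80 + 3/10 = 47/80; 33/80 + 47/80 = 1. Resulting codeword lengths (in the order the probabilities were given): (2, 5, 3, 2, 4, 2, 5). L_avg = sum(p_i * l_i) = 3/10*2 + 3/80*5 + 1/8*3 + 13/80*2 + 1/16*4 + 23/80*2 + 1/40*5 = 39/16 = 2.4375

2.4375 bits


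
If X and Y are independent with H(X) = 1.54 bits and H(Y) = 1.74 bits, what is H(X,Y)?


For independent variables, H(X,Y) = H(X) + H(Y) = 1.54 + 1.74 = 3.28

3.28 bits


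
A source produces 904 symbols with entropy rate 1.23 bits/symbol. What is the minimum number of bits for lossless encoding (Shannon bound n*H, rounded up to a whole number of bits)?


Minimum bits >= n * H = 904 * 1.23 = 1111.92, rounded up to a whole number of bits = 1112

1112 bits


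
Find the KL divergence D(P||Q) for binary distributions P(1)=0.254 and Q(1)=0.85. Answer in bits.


KL = p*log2(p/q) + (1-p)*log2((1-p)/(1-q)) = 0.254*log2(0.254/0.85) + 0.746*log2(0.746/0.15) = 1.2838

1.2838 bits


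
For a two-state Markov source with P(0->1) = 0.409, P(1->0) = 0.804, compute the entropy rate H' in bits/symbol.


Stationary distribution: pi_0 = p10/(p01+p10) = 0.6628, pi_1 = 0.3372. Entropy rate H' = pi_0*H(p01) + pi_1*H(p10) = 0.6628*0.976 + 0.3372*0.7139 = 0.8876

0.8876 bits/symbol


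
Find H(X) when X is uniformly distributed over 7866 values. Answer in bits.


H = log2(n) = log2(7866) = 12.9414

12.9414 bits


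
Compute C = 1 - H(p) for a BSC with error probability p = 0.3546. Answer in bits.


H(p) = -p*log2(p) - (1-p)*log2(1-p) = -0.3546*log2(0.3546) - 0.6454*log2(0.6454) = 0.530388 + 0.407721 = 0.9381. C = 1 - H(p) = 1 - 0.9381 = 0.0619

0.0619 bits


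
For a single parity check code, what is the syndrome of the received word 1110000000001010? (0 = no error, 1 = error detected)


Syndrome = XOR of all bits = 1 XOR 1 XOR 1 XOR 0 XOR 0 XOR 0 XOR 0 XOR 0 XOR 0 XOR 0 XOR 0 XOR 0 XOR 1 XOR 0 XOR 1 XOR 0 = 1

1


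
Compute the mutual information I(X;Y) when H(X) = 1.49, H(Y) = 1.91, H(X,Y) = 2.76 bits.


I(X;Y) = H(X) + H(Y) - H(X,Y) = 1.49 + 1.91 - 2.76 = 0.64

0.64 bits


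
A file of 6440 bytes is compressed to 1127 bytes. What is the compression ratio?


Ratio = original / compressed = 6440 / 1127 = 5.7143

5.7143


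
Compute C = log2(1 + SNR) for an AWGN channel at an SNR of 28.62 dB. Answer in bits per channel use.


SNR_linear = 10^(28.62/10) = 727.7798; C = log2(1 + SNR_linear) = log2(1 + 727.7798) = 9.5093

9.5093 bits/channel use


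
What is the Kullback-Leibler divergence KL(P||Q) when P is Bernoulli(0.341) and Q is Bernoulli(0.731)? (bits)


KL = p*log2(p/q) + (1-p)*log2((1-p)/(1-q)) = 0.341*log2(0.341/0.731) + 0.659*log2(0.659/0.269) = 0.4767

0.4767 bits


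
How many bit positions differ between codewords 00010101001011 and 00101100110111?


Count differing positions: . . ^ ^ ^ . . ^ ^ ^ ^ ^ . . = 8 differences

8


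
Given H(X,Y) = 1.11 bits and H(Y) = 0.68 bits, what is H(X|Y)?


H(X|Y) = H(X,Y) - H(Y) = 1.11 - 0.68 = 0.43

0.43 bits


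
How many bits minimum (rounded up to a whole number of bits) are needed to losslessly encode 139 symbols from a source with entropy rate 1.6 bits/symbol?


Minimum bits >= n * H = 139 * 1.6 = 222.4, rounded up to a whole number of bits = 223

223 bits


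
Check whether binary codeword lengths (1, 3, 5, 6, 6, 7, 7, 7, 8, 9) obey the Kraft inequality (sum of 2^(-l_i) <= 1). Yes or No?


Kraft sum = sum(2^(-l_i)) = 0.7168, need <= 1. Result: satisfied (a binary prefix-free code with these lengths exists)

Yes


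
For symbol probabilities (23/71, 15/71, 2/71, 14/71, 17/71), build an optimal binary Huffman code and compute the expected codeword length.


Huffman construction (repeatedly merge the two least-probable nodes; each merge adds 1 bit to every symbol beneath it): 2/71 + 14/71 = 16/71; 15/71 + 16/71 = 31/71; 17/71 + 23/71 = 40/71; 31/71 + 40/71 = 1. Resulting codeword lengths (in the order the probabilities were given): (2, 2, 3, 3, 2). L_avg = sum(p_i * l_i) = 23/71*2 + 15/71*2 + 2/71*3 + 14/71*3 + 17/71*2 = 158/71 = 2.2254

2.2254 bits


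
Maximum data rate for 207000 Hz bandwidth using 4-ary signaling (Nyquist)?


Rate = 2 * B * log2(M) = 2 * 207000 * 2.0 = 828000.0

828000.0 bps


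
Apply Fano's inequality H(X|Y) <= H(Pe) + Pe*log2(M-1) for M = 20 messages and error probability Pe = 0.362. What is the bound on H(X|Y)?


H(Pe) = -Pe*log2(Pe) - (1-Pe)*log2(1-Pe) = -0.362*log2(0.362) - 0.638*log2(0.638) = 0.530670 + 0.413661 = 0.9443. Pe*log2(M-1) = 0.362*log2(19) = 1.537750. Bound = H(Pe) + Pe*log2(M-1) = 0.530670 + 0.413661 + 1.537750 = 2.4821

2.4821 bits


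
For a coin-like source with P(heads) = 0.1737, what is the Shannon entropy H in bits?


H = -p*log2(p) - (1-p)*log2(1-p). -0.1737*log2(0.1737) = 0.438650; -0.8263*log2(0.8263) = 0.227449. H = 0.438650 + 0.227449 = 0.6661

0.6661 bits


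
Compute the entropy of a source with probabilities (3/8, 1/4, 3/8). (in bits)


H = -sum(p_i * log2(p_i)). Terms: -(3/8)*log2(3/8) = 0.530639; -(1/4)*log2(1/4) = 0.500000; -(3/8)*log2(3/8) = 0.530639. H = 0.530639 + 0.500000 + 0.530639 = 1.5613

1.5613 bits


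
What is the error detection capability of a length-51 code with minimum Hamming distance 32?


Detection capability = d_min - 1 = 32 - 1 = 31

31 errors


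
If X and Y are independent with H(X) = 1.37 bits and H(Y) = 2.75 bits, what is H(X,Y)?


For independent variables, H(X,Y) = H(X) + H(Y) = 1.37 + 2.75 = 4.12

4.12 bits


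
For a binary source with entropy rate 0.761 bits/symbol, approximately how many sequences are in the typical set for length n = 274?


log2|A_typical| = nH = 274 * 0.761 = 208.514, so |A_typical| ~ 2^208.514 = 5.874e+62

5.874e+62


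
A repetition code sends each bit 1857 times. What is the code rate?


Rate = k/n = 1/1857

1/1857


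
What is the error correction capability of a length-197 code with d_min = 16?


Correction capability = floor((d-1)/2) = floor((16-1)/2) = 7

7 errors


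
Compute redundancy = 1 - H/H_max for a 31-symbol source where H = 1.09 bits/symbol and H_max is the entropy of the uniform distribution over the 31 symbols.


H_max = log2(K) = log2(31) = 4.9542 bits/symbol. Redundancy = 1 - H/H_max = 1 - 1.09/4.9542 = 1 - 0.22 = 0.78

0.78


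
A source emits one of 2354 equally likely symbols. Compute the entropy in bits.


H = log2(n) = log2(2354) = 11.2009

11.2009 bits


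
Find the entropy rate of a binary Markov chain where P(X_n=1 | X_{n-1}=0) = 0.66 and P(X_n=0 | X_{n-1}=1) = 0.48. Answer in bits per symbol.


Stationary distribution: pi_0 = p10/(p01+p10) = 0.4211, pi_1 = 0.5789. Entropy rate H' = pi_0*H(p01) + pi_1*H(p10) = 0.4211*0.9248 + 0.5789*0.9988 = 0.9677

0.9677 bits/symbol


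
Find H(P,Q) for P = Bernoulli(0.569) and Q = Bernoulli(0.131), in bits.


H(P,Q) = -p*log2(q) - (1-p)*log2(1-q). -0.569*log2(0.131) = 1.668514; -0.431*log2(0.869) = 0.087308. H(P,Q) = 1.668514 + 0.087308 = 1.7558

1.7558 bits


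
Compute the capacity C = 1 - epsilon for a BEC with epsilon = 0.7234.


C = 1 - epsilon = 1 - 0.7234 = 0.2766

0.2766 bits


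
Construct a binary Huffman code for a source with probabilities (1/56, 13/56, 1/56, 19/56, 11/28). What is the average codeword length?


Huffman construction (repeatedly merge the two least-probable nodes; each merge adds 1 bit to every symbol beneath it): 1/56 + 1/56 = 1/28; 1/28 + 13/56 = 15/56; 15/56 + 19/56 = 17/28; 11/28 + 17/28 = 1. Resulting codeword lengths (in the order the probabilities were given): (4, 3, 4, 2, 1). L_avg = sum(p_i * l_i) = 1/56*4 + 13/56*3 + 1/56*4 + 19/56*2 + 11/28*1 = 107/56 = 1.9107

1.9107 bits


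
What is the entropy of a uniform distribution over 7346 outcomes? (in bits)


H = log2(n) = log2(7346) = 12.8427

12.8427 bits


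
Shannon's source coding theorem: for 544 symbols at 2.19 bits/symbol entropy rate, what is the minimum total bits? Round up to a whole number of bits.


Minimum bits >= n * H = 544 * 2.19 = 1191.36, rounded up to a whole number of bits = 1192

1192 bits


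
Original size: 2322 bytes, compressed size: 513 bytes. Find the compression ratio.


Ratio = original / compressed = 2322 / 513 = 4.5263

4.5263


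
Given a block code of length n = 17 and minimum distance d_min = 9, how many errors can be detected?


Detection capability = d_min - 1 = 9 - 1 = 8

8 errors


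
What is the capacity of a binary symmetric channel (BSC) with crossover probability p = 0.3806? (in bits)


H(p) = -p*log2(p) - (1-p)*log2(1-p) = -0.3806*log2(0.3806) - 0.6194*log2(0.6194) = 0.530424 + 0.428041 = 0.9585. C = 1 - H(p) = 1 - 0.9585 = 0.0415

0.0415 bits


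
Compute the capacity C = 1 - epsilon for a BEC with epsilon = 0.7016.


C = 1 - epsilon = 1 - 0.7016 = 0.2984

0.2984 bits


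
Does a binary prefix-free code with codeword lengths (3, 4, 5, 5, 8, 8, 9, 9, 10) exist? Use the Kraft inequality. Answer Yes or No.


Kraft sum = sum(2^(-l_i)) = 0.2627, need <= 1. Result: satisfied (a binary prefix-free code with these lengths exists)

Yes


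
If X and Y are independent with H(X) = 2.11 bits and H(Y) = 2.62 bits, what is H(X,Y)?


For independent variables, H(X,Y) = H(X) + H(Y) = 2.11 + 2.62 = 4.73

4.73 bits


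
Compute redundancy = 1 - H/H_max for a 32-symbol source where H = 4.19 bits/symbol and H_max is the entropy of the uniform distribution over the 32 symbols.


H_max = log2(K) = log2(32) = 5.0 bits/symbol. Redundancy = 1 - H/H_max = 1 - 4.19/5.0 = 1 - 0.838 = 0.162

0.162


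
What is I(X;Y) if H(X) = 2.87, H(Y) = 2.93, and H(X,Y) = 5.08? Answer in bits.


I(X;Y) = H(X) + H(Y) - H(X,Y) = 2.87 + 2.93 - 5.08 = 0.72

0.72 bits


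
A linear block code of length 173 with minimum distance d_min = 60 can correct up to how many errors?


Correction capability = floor((d-1)/2) = floor((60-1)/2) = 29

29 errors


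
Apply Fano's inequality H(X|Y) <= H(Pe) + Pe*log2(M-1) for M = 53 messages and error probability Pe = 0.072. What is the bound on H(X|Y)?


H(Pe) = -Pe*log2(Pe) - (1-Pe)*log2(1-Pe) = -0.072*log2(0.072) - 0.928*log2(0.928) = 0.273302 + 0.100041 = 0.3733. Pe*log2(M-1) = 0.072*log2(52) = 0.410432. Bound = H(Pe) + Pe*log2(M-1) = 0.273302 + 0.100041 + 0.410432 = 0.7838

0.7838 bits


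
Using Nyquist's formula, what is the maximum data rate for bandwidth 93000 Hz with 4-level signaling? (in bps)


Rate = 2 * B * log2(M) = 2 * 93000 * 2.0 = 372000.0

372000.0 bps


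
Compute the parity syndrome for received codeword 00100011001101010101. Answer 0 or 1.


Syndrome = XOR of all bits = 0 XOR 0 XOR 1 XOR 0 XOR 0 XOR 0 XOR 1 XOR 1 XOR 0 XOR 0 XOR 1 XOR 1 XOR 0 XOR 1 XOR 0 XOR 1 XOR 0 XOR 1 XOR 0 XOR 1 = 1

1


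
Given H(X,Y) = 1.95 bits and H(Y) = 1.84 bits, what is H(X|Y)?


H(X|Y) = H(X,Y) - H(Y) = 1.95 - 1.84 = 0.11

0.11 bits


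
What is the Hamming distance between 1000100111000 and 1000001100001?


Count differing positions: . . . . ^ . ^ . ^ ^ . . ^ = 5 differences

5


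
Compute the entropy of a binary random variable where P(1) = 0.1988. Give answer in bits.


H = -p*log2(p) - (1-p)*log2(1-p). -0.1988*log2(0.1988) = 0.463325; -0.8012*log2(0.8012) = 0.256196. H = 0.463325 + 0.256196 = 0.7195

0.7195 bits


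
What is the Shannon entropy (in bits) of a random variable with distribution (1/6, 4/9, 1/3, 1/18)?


H = -sum(p_i * log2(p_i)). Terms: -(1/6)*log2(1/6) = 0.430827; -(4/9)*log2(4/9) = 0.519967; -(1/3)*log2(1/3) = 0.528321; -(1/18)*log2(1/18) = 0.231663. H = 0.430827 + 0.519967 + 0.528321 + 0.231663 = 1.7108

1.7108 bits


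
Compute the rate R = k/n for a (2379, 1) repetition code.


Rate = k/n = 1/2379

1/2379


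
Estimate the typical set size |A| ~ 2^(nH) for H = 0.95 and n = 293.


log2|A_typical| = nH = 293 * 0.95 = 278.35, so |A_typical| ~ 2^278.35 = 6.190e+83

6.190e+83


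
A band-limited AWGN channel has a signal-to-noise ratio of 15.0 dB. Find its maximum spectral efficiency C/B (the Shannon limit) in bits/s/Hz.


SNR_linear = 10^(15.0/10) = 31.6228; C/B = log2(1 + SNR_linear) = log2(1 + 31.6228) = 5.0278

5.0278 bits/s/Hz


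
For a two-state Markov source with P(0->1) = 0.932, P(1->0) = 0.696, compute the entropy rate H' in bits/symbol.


Stationary distribution: pi_0 = p10/(p01+p10) = 0.4275, pi_1 = 0.5725. Entropy rate H' = pi_0*H(p01) + pi_1*H(p10) = 0.4275*0.3584 + 0.5725*0.8861 = 0.6605

0.6605 bits/symbol


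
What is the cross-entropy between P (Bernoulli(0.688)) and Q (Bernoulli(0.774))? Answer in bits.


H(P,Q) = -p*log2(q) - (1-p)*log2(1-q). -0.688*log2(0.774) = 0.254281; -0.312*log2(0.226) = 0.669429. H(P,Q) = 0.254281 + 0.669429 = 0.9237

0.9237 bits


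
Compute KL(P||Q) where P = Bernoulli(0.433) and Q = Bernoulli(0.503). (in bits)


KL = p*log2(p/q) + (1-p)*log2((1-p)/(1-q)) = 0.433*log2(0.433/0.503) + 0.567*log2(0.567/0.497) = 0.0142

0.0142 bits


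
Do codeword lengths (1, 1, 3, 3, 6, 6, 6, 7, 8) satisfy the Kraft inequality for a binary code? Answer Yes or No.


Kraft sum = sum(2^(-l_i)) = 1.3086, need <= 1. Result: violated (a binary prefix-free code with these lengths cannot exist)

No


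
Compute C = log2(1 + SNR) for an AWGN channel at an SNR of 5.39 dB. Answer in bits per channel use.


SNR_linear = 10^(5.39/10) = 3.4594; C = log2(1 + SNR_linear) = log2(1 + 3.4594) = 2.1568

2.1568 bits/channel use


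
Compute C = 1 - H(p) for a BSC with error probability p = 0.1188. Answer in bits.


H(p) = -p*log2(p) - (1-p)*log2(1-p) = -0.1188*log2(0.1188) - 0.8812*log2(0.8812) = 0.365119 + 0.160783 = 0.5259. C = 1 - H(p) = 1 - 0.5259 = 0.4741

0.4741 bits


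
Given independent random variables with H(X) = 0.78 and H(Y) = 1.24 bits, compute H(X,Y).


For independent variables, H(X,Y) = H(X) + H(Y) = 0.78 + 1.24 = 2.02

2.02 bits


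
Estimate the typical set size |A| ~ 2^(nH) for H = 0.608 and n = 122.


log2|A_typical| = nH = 122 * 0.608 = 74.176, so |A_typical| ~ 2^74.176 = 2.134e+22

2.134e+22


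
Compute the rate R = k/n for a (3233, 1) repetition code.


Rate = k/n = 1/3233

1/3233


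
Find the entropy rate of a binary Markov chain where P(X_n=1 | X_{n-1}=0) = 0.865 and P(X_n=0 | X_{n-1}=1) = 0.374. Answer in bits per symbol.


Stationary distribution: pi_0 = p10/(p01+p10) = 0.3019, pi_1 = 0.6981. Entropy rate H' = pi_0*H(p01) + pi_1*H(p10) = 0.3019*0.571 + 0.6981*0.9537 = 0.8382

0.8382 bits/symbol


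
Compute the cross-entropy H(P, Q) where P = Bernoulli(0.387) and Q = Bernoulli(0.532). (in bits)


H(P,Q) = -p*log2(q) - (1-p)*log2(1-q). -0.387*log2(0.532) = 0.352364; -0.613*log2(0.468) = 0.671492. H(P,Q) = 0.352364 + 0.671492 = 1.0239

1.0239 bits
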